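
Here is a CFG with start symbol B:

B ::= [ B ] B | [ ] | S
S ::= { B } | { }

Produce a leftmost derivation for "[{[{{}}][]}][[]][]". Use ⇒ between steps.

B⇒[B]B⇒[S]B⇒[{B}]B⇒[{[B]B}]B⇒[{[S]B}]B⇒[{[{B}]B}]B⇒[{[{S}]B}]B⇒[{[{{}}]B}]B⇒[{[{{}}][]}]B⇒[{[{{}}][]}][B]B⇒[{[{{}}][]}][[]]B⇒[{[{{}}][]}][[]][]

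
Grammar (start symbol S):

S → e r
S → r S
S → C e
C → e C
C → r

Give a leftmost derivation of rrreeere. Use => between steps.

S => rS   [S → r S]
rS => rrS   [S → r S]
rrS => rrrS   [S → r S]
rrrS => rrrCe   [S → C e]
rrrCe => rrreCe   [C → e C]
rrreCe => rrreeCe   [C → e C]
rrreeCe => rrreeeCe   [C → e C]
rrreeeCe => rrreeere   [C → r]

S=>rS=>rrS=>rrrS=>rrrCe=>rrreCe=>rrreeCe=>rrreeeCe=>rrreeere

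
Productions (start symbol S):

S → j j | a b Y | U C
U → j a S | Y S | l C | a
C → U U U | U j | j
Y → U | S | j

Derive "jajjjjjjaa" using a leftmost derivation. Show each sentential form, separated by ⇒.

S⇒UC⇒jaSC⇒jajjC⇒jajjUUU⇒jajjYSUU⇒jajjSSUU⇒jajjjjSUU⇒jajjjjjjUU⇒jajjjjjjaU⇒jajjjjjjaa

S ⇒ UC   [S → U C]
UC ⇒ jaSC   [U → j a S]
jaSC ⇒ jajjC   [S → j j]
jajjC ⇒ jajjUUU   [C → U U U]
jajjUUU ⇒ jajjYSUU   [U → Y S]
jajjYSUU ⇒ jajjSSUU   [Y → S]
jajjSSUU ⇒ jajjjjSUU   [S → j j]
jajjjjSUU ⇒ jajjjjjjUU   [S → j j]
jajjjjjjUU ⇒ jajjjjjjaU   [U → a]
jajjjjjjaU ⇒ jajjjjjjaa   [U → a]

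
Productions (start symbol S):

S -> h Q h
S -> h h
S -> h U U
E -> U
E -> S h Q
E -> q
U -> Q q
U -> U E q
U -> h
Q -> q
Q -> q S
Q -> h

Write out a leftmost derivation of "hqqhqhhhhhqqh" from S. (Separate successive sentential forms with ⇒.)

S ⇒ hUU   [S -> h U U]
hUU ⇒ hUEqU   [U -> U E q]
hUEqU ⇒ hQqEqU   [U -> Q q]
hQqEqU ⇒ hqqEqU   [Q -> q]
hqqEqU ⇒ hqqShQqU   [E -> S h Q]
hqqShQqU ⇒ hqqhQhhQqU   [S -> h Q h]
hqqhQhhQqU ⇒ hqqhqShhQqU   [Q -> q S]
hqqhqShhQqU ⇒ hqqhqhUUhhQqU   [S -> h U U]
hqqhqhUUhhQqU ⇒ hqqhqhhUhhQqU   [U -> h]
hqqhqhhUhhQqU ⇒ hqqhqhhhhhQqU   [U -> h]
hqqhqhhhhhQqU ⇒ hqqhqhhhhhqqU   [Q -> q]
hqqhqhhhhhqqU ⇒ hqqhqhhhhhqqh   [U -> h]

S ⇒ hUU ⇒ hUEqU ⇒ hQqEqU ⇒ hqqEqU ⇒ hqqShQqU ⇒ hqqhQhhQqU ⇒ hqqhqShhQqU ⇒ hqqhqhUUhhQqU ⇒ hqqhqhhUhhQqU ⇒ hqqhqhhhhhQqU ⇒ hqqhqhhhhhqqU ⇒ hqqhqhhhhhqqh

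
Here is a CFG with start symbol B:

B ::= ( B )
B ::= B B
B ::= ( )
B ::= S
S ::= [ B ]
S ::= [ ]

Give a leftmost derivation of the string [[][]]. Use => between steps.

B => S   [B ::= S]
S => [B]   [S ::= [ B ]]
[B] => [BB]   [B ::= B B]
[BB] => [SB]   [B ::= S]
[SB] => [[]B]   [S ::= [ ]]
[[]B] => [[]S]   [B ::= S]
[[]S] => [[][]]   [S ::= [ ]]

B => S => [B] => [BB] => [SB] => [[]B] => [[]S] => [[][]]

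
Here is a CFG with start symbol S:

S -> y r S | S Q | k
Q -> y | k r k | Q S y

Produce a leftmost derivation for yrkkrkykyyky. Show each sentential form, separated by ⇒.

S ⇒ yrS ⇒ yrSQ ⇒ yrSQQ ⇒ yrkQQ ⇒ yrkkrkQ ⇒ yrkkrkQSy ⇒ yrkkrkQSySy ⇒ yrkkrkySySy ⇒ yrkkrkySQySy ⇒ yrkkrkykQySy ⇒ yrkkrkykyySy ⇒ yrkkrkykyyky

S ⇒ yrS   [S -> y r S]
yrS ⇒ yrSQ   [S -> S Q]
yrSQ ⇒ yrSQQ   [S -> S Q]
yrSQQ ⇒ yrkQQ   [S -> k]
yrkQQ ⇒ yrkkrkQ   [Q -> k r k]
yrkkrkQ ⇒ yrkkrkQSy   [Q -> Q S y]
yrkkrkQSy ⇒ yrkkrkQSySy   [Q -> Q S y]
yrkkrkQSySy ⇒ yrkkrkySySy   [Q -> y]
yrkkrkySySy ⇒ yrkkrkySQySy   [S -> S Q]
yrkkrkySQySy ⇒ yrkkrkykQySy   [S -> k]
yrkkrkykQySy ⇒ yrkkrkykyySy   [Q -> y]
yrkkrkykyySy ⇒ yrkkrkykyyky   [S -> k]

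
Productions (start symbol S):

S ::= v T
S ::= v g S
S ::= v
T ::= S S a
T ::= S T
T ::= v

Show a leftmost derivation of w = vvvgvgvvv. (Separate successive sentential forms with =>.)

S => vT   [S ::= v T]
vT => vST   [T ::= S T]
vST => vvTT   [S ::= v T]
vvTT => vvSTT   [T ::= S T]
vvSTT => vvvgSTT   [S ::= v g S]
vvvgSTT => vvvgvgSTT   [S ::= v g S]
vvvgvgSTT => vvvgvgvTT   [S ::= v]
vvvgvgvTT => vvvgvgvvT   [T ::= v]
vvvgvgvvT => vvvgvgvvv   [T ::= v]

S=>vT=>vST=>vvTT=>vvSTT=>vvvgSTT=>vvvgvgSTT=>vvvgvgvTT=>vvvgvgvvT=>vvvgvgvvv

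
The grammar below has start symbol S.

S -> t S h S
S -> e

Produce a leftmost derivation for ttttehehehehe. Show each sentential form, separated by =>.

S => tShS   [S -> t S h S]
tShS => ttShShS   [S -> t S h S]
ttShShS => tttShShShS   [S -> t S h S]
tttShShShS => ttttShShShShS   [S -> t S h S]
ttttShShShShS => ttttehShShShS   [S -> e]
ttttehShShShS => ttttehehShShS   [S -> e]
ttttehehShShS => ttttehehehShS   [S -> e]
ttttehehehShS => ttttehehehehS   [S -> e]
ttttehehehehS => ttttehehehehe   [S -> e]

S=>tShS=>ttShShS=>tttShShShS=>ttttShShShShS=>ttttehShShShS=>ttttehehShShS=>ttttehehehShS=>ttttehehehehS=>ttttehehehehe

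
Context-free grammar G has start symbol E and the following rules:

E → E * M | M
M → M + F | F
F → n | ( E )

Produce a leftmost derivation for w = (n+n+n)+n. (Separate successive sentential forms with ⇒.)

E ⇒ M ⇒ M+F ⇒ F+F ⇒ (E)+F ⇒ (M)+F ⇒ (M+F)+F ⇒ (M+F+F)+F ⇒ (F+F+F)+F ⇒ (n+F+F)+F ⇒ (n+n+F)+F ⇒ (n+n+n)+F ⇒ (n+n+n)+n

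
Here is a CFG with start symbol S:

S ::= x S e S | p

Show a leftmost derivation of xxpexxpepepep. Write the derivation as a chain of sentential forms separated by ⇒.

S ⇒ xSeS   [S ::= x S e S]
xSeS ⇒ xxSeSeS   [S ::= x S e S]
xxSeSeS ⇒ xxpeSeS   [S ::= p]
xxpeSeS ⇒ xxpexSeSeS   [S ::= x S e S]
xxpexSeSeS ⇒ xxpexxSeSeSeS   [S ::= x S e S]
xxpexxSeSeSeS ⇒ xxpexxpeSeSeS   [S ::= p]
xxpexxpeSeSeS ⇒ xxpexxpepeSeS   [S ::= p]
xxpexxpepeSeS ⇒ xxpexxpepepeS   [S ::= p]
xxpexxpepepeS ⇒ xxpexxpepepep   [S ::= p]

S ⇒ xSeS ⇒ xxSeSeS ⇒ xxpeSeS ⇒ xxpexSeSeS ⇒ xxpexxSeSeSeS ⇒ xxpexxpeSeSeS ⇒ xxpexxpepeSeS ⇒ xxpexxpepepeS ⇒ xxpexxpepepep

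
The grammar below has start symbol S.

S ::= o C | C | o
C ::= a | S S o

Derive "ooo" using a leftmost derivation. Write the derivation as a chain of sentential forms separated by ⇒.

S ⇒ C   [S ::= C]
C ⇒ SSo   [C ::= S S o]
SSo ⇒ oSo   [S ::= o]
oSo ⇒ ooo   [S ::= o]

S⇒C⇒SSo⇒oSo⇒ooo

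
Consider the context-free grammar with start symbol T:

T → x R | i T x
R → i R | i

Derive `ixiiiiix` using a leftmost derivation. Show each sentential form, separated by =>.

T => iTx => ixRx => ixiRx => ixiiRx => ixiiiRx => ixiiiiRx => ixiiiiix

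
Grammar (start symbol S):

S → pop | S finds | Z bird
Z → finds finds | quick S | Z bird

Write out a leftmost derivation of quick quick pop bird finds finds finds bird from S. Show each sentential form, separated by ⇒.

S ⇒ Z bird   [S → Z bird]
Z bird ⇒ quick S bird   [Z → quick S]
quick S bird ⇒ quick S finds bird   [S → S finds]
quick S finds bird ⇒ quick S finds finds bird   [S → S finds]
quick S finds finds bird ⇒ quick S finds finds finds bird   [S → S finds]
quick S finds finds finds bird ⇒ quick Z bird finds finds finds bird   [S → Z bird]
quick Z bird finds finds finds bird ⇒ quick quick S bird finds finds finds bird   [Z → quick S]
quick quick S bird finds finds finds bird ⇒ quick quick pop bird finds finds finds bird   [S → pop]

S ⇒ Z bird ⇒ quick S bird ⇒ quick S finds bird ⇒ quick S finds finds bird ⇒ quick S finds finds finds bird ⇒ quick Z bird finds finds finds bird ⇒ quick quick S bird finds finds finds bird ⇒ quick quick pop bird finds finds finds bird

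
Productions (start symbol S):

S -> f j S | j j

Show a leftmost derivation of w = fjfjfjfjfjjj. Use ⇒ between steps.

S ⇒ fjS ⇒ fjfjS ⇒ fjfjfjS ⇒ fjfjfjfjS ⇒ fjfjfjfjfjS ⇒ fjfjfjfjfjjj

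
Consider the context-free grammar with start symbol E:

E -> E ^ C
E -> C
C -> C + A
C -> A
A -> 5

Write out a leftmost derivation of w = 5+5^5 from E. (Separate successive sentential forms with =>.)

E => E^C => C^C => C+A^C => A+A^C => 5+A^C => 5+5^C => 5+5^A => 5+5^5

E => E^C   [E -> E ^ C]
E^C => C^C   [E -> C]
C^C => C+A^C   [C -> C + A]
C+A^C => A+A^C   [C -> A]
A+A^C => 5+A^C   [A -> 5]
5+A^C => 5+5^C   [A -> 5]
5+5^C => 5+5^A   [C -> A]
5+5^A => 5+5^5   [A -> 5]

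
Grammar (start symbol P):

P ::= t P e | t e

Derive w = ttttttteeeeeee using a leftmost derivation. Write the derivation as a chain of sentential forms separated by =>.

P=>tPe=>ttPee=>tttPeee=>ttttPeeee=>tttttPeeeee=>ttttttPeeeeee=>ttttttteeeeeee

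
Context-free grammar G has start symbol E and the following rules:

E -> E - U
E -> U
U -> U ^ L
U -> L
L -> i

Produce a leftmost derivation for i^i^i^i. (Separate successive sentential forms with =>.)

E=>U=>U^L=>U^L^L=>U^L^L^L=>L^L^L^L=>i^L^L^L=>i^i^L^L=>i^i^i^L=>i^i^i^i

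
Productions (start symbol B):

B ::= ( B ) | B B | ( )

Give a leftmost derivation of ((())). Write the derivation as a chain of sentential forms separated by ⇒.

B⇒(B)⇒((B))⇒((()))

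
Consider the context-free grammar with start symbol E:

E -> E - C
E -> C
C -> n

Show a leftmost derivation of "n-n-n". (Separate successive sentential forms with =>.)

E => E-C   [E -> E - C]
E-C => E-C-C   [E -> E - C]
E-C-C => C-C-C   [E -> C]
C-C-C => n-C-C   [C -> n]
n-C-C => n-n-C   [C -> n]
n-n-C => n-n-n   [C -> n]

E => E-C => E-C-C => C-C-C => n-C-C => n-n-C => n-n-n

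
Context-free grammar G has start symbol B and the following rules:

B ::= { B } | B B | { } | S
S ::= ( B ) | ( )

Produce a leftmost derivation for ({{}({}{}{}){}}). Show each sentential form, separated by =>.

B => S   [B ::= S]
S => (B)   [S ::= ( B )]
(B) => ({B})   [B ::= { B }]
({B}) => ({BB})   [B ::= B B]
({BB}) => ({BBB})   [B ::= B B]
({BBB}) => ({{}BB})   [B ::= { }]
({{}BB}) => ({{}SB})   [B ::= S]
({{}SB}) => ({{}(B)B})   [S ::= ( B )]
({{}(B)B}) => ({{}(BB)B})   [B ::= B B]
({{}(BB)B}) => ({{}(BBB)B})   [B ::= B B]
({{}(BBB)B}) => ({{}({}BB)B})   [B ::= { }]
({{}({}BB)B}) => ({{}({}{}B)B})   [B ::= { }]
({{}({}{}B)B}) => ({{}({}{}{})B})   [B ::= { }]
({{}({}{}{})B}) => ({{}({}{}{}){}})   [B ::= { }]

B=>S=>(B)=>({B})=>({BB})=>({BBB})=>({{}BB})=>({{}SB})=>({{}(B)B})=>({{}(BB)B})=>({{}(BBB)B})=>({{}({}BB)B})=>({{}({}{}B)B})=>({{}({}{}{})B})=>({{}({}{}{}){}})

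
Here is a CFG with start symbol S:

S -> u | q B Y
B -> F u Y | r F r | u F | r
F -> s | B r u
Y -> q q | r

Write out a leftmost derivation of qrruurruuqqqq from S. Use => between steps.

S => qBY => qFuYY => qBruuYY => qFuYruuYY => qBruuYruuYY => qrruuYruuYY => qrruurruuYY => qrruurruuqqY => qrruurruuqqqq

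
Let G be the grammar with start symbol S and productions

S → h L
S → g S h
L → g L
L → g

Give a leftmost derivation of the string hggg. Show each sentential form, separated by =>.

S => hL => hgL => hggL => hggg

S => hL   [S → h L]
hL => hgL   [L → g L]
hgL => hggL   [L → g L]
hggL => hggg   [L → g]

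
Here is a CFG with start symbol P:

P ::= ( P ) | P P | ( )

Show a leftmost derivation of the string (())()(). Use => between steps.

P => PP   [P ::= P P]
PP => PPP   [P ::= P P]
PPP => (P)PP   [P ::= ( P )]
(P)PP => (())PP   [P ::= ( )]
(())PP => (())()P   [P ::= ( )]
(())()P => (())()()   [P ::= ( )]

P => PP => PPP => (P)PP => (())PP => (())()P => (())()()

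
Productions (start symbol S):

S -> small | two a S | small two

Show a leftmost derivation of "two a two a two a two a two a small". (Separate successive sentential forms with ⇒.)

S ⇒ two a S ⇒ two a two a S ⇒ two a two a two a S ⇒ two a two a two a two a S ⇒ two a two a two a two a two a S ⇒ two a two a two a two a two a small

S ⇒ two a S   [S -> two a S]
two a S ⇒ two a two a S   [S -> two a S]
two a two a S ⇒ two a two a two a S   [S -> two a S]
two a two a two a S ⇒ two a two a two a two a S   [S -> two a S]
two a two a two a two a S ⇒ two a two a two a two a two a S   [S -> two a S]
two a two a two a two a two a S ⇒ two a two a two a two a two a small   [S -> small]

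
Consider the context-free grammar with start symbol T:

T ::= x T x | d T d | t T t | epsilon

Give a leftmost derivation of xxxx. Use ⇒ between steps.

T⇒xTx⇒xxTxx⇒xxxx

T ⇒ xTx   [T ::= x T x]
xTx ⇒ xxTxx   [T ::= x T x]
xxTxx ⇒ xxxx   [T ::= epsilon]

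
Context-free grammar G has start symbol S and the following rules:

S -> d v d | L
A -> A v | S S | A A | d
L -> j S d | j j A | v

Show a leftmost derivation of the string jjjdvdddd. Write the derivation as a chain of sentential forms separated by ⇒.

S ⇒ L   [S -> L]
L ⇒ jSd   [L -> j S d]
jSd ⇒ jLd   [S -> L]
jLd ⇒ jjSdd   [L -> j S d]
jjSdd ⇒ jjLdd   [S -> L]
jjLdd ⇒ jjjSddd   [L -> j S d]
jjjSddd ⇒ jjjdvdddd   [S -> d v d]

S ⇒ L ⇒ jSd ⇒ jLd ⇒ jjSdd ⇒ jjLdd ⇒ jjjSddd ⇒ jjjdvdddd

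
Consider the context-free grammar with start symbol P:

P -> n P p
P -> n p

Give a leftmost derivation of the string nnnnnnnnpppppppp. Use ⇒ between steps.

P ⇒ nPp   [P -> n P p]
nPp ⇒ nnPpp   [P -> n P p]
nnPpp ⇒ nnnPppp   [P -> n P p]
nnnPppp ⇒ nnnnPpppp   [P -> n P p]
nnnnPpppp ⇒ nnnnnPppppp   [P -> n P p]
nnnnnPppppp ⇒ nnnnnnPpppppp   [P -> n P p]
nnnnnnPpppppp ⇒ nnnnnnnPppppppp   [P -> n P p]
nnnnnnnPppppppp ⇒ nnnnnnnnpppppppp   [P -> n p]

P ⇒ nPp ⇒ nnPpp ⇒ nnnPppp ⇒ nnnnPpppp ⇒ nnnnnPppppp ⇒ nnnnnnPpppppp ⇒ nnnnnnnPppppppp ⇒ nnnnnnnnpppppppp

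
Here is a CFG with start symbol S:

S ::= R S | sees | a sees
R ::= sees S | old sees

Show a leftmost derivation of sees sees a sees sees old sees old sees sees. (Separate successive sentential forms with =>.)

S => R S => sees S S => sees R S S => sees sees S S S => sees sees a sees S S => sees sees a sees sees S => sees sees a sees sees R S => sees sees a sees sees old sees S => sees sees a sees sees old sees R S => sees sees a sees sees old sees old sees S => sees sees a sees sees old sees old sees sees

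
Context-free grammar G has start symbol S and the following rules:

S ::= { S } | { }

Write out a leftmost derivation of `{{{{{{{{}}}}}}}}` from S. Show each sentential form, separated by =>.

S => {S} => {{S}} => {{{S}}} => {{{{S}}}} => {{{{{S}}}}} => {{{{{{S}}}}}} => {{{{{{{S}}}}}}} => {{{{{{{{}}}}}}}}

S => {S}   [S ::= { S }]
{S} => {{S}}   [S ::= { S }]
{{S}} => {{{S}}}   [S ::= { S }]
{{{S}}} => {{{{S}}}}   [S ::= { S }]
{{{{S}}}} => {{{{{S}}}}}   [S ::= { S }]
{{{{{S}}}}} => {{{{{{S}}}}}}   [S ::= { S }]
{{{{{{S}}}}}} => {{{{{{{S}}}}}}}   [S ::= { S }]
{{{{{{{S}}}}}}} => {{{{{{{{}}}}}}}}   [S ::= { }]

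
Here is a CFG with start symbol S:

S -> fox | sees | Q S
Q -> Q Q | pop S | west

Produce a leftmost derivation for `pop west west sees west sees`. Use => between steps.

S => Q S => Q Q S => pop S Q S => pop Q S Q S => pop west S Q S => pop west Q S Q S => pop west west S Q S => pop west west sees Q S => pop west west sees west S => pop west west sees west sees

S => Q S   [S -> Q S]
Q S => Q Q S   [Q -> Q Q]
Q Q S => pop S Q S   [Q -> pop S]
pop S Q S => pop Q S Q S   [S -> Q S]
pop Q S Q S => pop west S Q S   [Q -> west]
pop west S Q S => pop west Q S Q S   [S -> Q S]
pop west Q S Q S => pop west west S Q S   [Q -> west]
pop west west S Q S => pop west west sees Q S   [S -> sees]
pop west west sees Q S => pop west west sees west S   [Q -> west]
pop west west sees west S => pop west west sees west sees   [S -> sees]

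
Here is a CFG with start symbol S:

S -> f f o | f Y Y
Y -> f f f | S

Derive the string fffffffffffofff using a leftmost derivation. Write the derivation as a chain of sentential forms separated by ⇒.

S ⇒ fYY   [S -> f Y Y]
fYY ⇒ fSY   [Y -> S]
fSY ⇒ ffYYY   [S -> f Y Y]
ffYYY ⇒ fffffYY   [Y -> f f f]
fffffYY ⇒ ffffffffY   [Y -> f f f]
ffffffffY ⇒ ffffffffS   [Y -> S]
ffffffffS ⇒ fffffffffYY   [S -> f Y Y]
fffffffffYY ⇒ fffffffffSY   [Y -> S]
fffffffffSY ⇒ fffffffffffoY   [S -> f f o]
fffffffffffoY ⇒ fffffffffffofff   [Y -> f f f]

S⇒fYY⇒fSY⇒ffYYY⇒fffffYY⇒ffffffffY⇒ffffffffS⇒fffffffffYY⇒fffffffffSY⇒fffffffffffoY⇒fffffffffffofff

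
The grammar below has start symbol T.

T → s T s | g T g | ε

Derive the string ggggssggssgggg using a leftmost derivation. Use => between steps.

T => gTg => ggTgg => gggTggg => ggggTgggg => ggggsTsgggg => ggggssTssgggg => ggggssgTgssgggg => ggggssggssgggg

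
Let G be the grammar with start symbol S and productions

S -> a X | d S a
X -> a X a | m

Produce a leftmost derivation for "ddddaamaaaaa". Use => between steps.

S => dSa => ddSaa => dddSaaa => ddddSaaaa => ddddaXaaaa => ddddaaXaaaaa => ddddaamaaaaa

S => dSa   [S -> d S a]
dSa => ddSaa   [S -> d S a]
ddSaa => dddSaaa   [S -> d S a]
dddSaaa => ddddSaaaa   [S -> d S a]
ddddSaaaa => ddddaXaaaa   [S -> a X]
ddddaXaaaa => ddddaaXaaaaa   [X -> a X a]
ddddaaXaaaaa => ddddaamaaaaa   [X -> m]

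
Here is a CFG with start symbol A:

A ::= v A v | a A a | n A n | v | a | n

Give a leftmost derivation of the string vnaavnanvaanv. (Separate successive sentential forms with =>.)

A => vAv => vnAnv => vnaAanv => vnaaAaanv => vnaavAvaanv => vnaavnAnvaanv => vnaavnanvaanv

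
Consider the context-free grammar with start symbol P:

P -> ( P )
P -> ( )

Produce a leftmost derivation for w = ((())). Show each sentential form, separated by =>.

P => (P) => ((P)) => ((()))

P => (P)   [P -> ( P )]
(P) => ((P))   [P -> ( P )]
((P)) => ((()))   [P -> ( )]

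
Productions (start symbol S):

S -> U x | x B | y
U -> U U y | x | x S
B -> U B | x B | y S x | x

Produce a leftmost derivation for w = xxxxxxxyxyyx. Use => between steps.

S => Ux => UUyx => xUyx => xUUyyx => xUUyUyyx => xxSUyUyyx => xxUxUyUyyx => xxxSxUyUyyx => xxxUxxUyUyyx => xxxxxxUyUyyx => xxxxxxxyUyyx => xxxxxxxyxyyx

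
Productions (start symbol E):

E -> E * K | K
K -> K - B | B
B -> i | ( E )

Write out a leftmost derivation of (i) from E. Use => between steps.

E => K   [E -> K]
K => B   [K -> B]
B => (E)   [B -> ( E )]
(E) => (K)   [E -> K]
(K) => (B)   [K -> B]
(B) => (i)   [B -> i]

E=>K=>B=>(E)=>(K)=>(B)=>(i)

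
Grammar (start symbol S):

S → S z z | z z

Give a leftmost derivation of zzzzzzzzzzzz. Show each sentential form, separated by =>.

S => Szz => Szzzz => Szzzzzz => Szzzzzzzz => Szzzzzzzzzz => zzzzzzzzzzzz

S => Szz   [S → S z z]
Szz => Szzzz   [S → S z z]
Szzzz => Szzzzzz   [S → S z z]
Szzzzzz => Szzzzzzzz   [S → S z z]
Szzzzzzzz => Szzzzzzzzzz   [S → S z z]
Szzzzzzzzzz => zzzzzzzzzzzz   [S → z z]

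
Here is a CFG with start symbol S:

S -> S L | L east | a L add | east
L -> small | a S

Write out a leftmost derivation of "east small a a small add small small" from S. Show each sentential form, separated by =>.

S => S L => S L L => S L L L => east L L L => east small L L => east small a S L => east small a S L L => east small a a L add L L => east small a a small add L L => east small a a small add small L => east small a a small add small small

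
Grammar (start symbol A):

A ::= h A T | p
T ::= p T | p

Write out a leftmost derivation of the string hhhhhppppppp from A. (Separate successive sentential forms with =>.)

A => hAT => hhATT => hhhATTT => hhhhATTTT => hhhhhATTTTT => hhhhhpTTTTT => hhhhhppTTTTT => hhhhhpppTTTT => hhhhhppppTTT => hhhhhpppppTT => hhhhhppppppT => hhhhhppppppp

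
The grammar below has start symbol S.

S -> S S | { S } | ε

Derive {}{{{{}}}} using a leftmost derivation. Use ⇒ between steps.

S⇒SS⇒{S}S⇒{}S⇒{}SS⇒{}{S}S⇒{}{{S}}S⇒{}{{SS}}S⇒{}{{{S}S}}S⇒{}{{{SS}S}}S⇒{}{{{{S}S}S}}S⇒{}{{{{}S}S}}S⇒{}{{{{}}S}}S⇒{}{{{{}}}}S⇒{}{{{{}}}}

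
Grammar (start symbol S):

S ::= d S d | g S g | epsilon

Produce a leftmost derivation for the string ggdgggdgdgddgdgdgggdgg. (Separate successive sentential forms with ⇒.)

S ⇒ gSg ⇒ ggSgg ⇒ ggdSdgg ⇒ ggdgSgdgg ⇒ ggdggSggdgg ⇒ ggdgggSgggdgg ⇒ ggdgggdSdgggdgg ⇒ ggdgggdgSgdgggdgg ⇒ ggdgggdgdSdgdgggdgg ⇒ ggdgggdgdgSgdgdgggdgg ⇒ ggdgggdgdgdSdgdgdgggdgg ⇒ ggdgggdgdgddgdgdgggdgg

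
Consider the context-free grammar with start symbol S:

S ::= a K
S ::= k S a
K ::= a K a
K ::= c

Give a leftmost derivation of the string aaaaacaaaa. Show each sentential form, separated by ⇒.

S ⇒ aK   [S ::= a K]
aK ⇒ aaKa   [K ::= a K a]
aaKa ⇒ aaaKaa   [K ::= a K a]
aaaKaa ⇒ aaaaKaaa   [K ::= a K a]
aaaaKaaa ⇒ aaaaaKaaaa   [K ::= a K a]
aaaaaKaaaa ⇒ aaaaacaaaa   [K ::= c]

S⇒aK⇒aaKa⇒aaaKaa⇒aaaaKaaa⇒aaaaaKaaaa⇒aaaaacaaaa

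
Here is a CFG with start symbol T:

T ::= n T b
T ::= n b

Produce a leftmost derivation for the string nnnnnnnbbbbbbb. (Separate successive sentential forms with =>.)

T=>nTb=>nnTbb=>nnnTbbb=>nnnnTbbbb=>nnnnnTbbbbb=>nnnnnnTbbbbbb=>nnnnnnnbbbbbbb

T => nTb   [T ::= n T b]
nTb => nnTbb   [T ::= n T b]
nnTbb => nnnTbbb   [T ::= n T b]
nnnTbbb => nnnnTbbbb   [T ::= n T b]
nnnnTbbbb => nnnnnTbbbbb   [T ::= n T b]
nnnnnTbbbbb => nnnnnnTbbbbbb   [T ::= n T b]
nnnnnnTbbbbbb => nnnnnnnbbbbbbb   [T ::= n b]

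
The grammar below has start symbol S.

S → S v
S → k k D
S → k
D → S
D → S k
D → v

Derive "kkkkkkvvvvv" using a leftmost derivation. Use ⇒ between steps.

S⇒Sv⇒kkDv⇒kkSv⇒kkkkDv⇒kkkkSv⇒kkkkSvv⇒kkkkSvvv⇒kkkkSvvvv⇒kkkkkkDvvvv⇒kkkkkkvvvvv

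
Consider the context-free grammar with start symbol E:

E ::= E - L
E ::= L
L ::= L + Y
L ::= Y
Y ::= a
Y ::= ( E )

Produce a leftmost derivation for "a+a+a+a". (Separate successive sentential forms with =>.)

E => L => L+Y => L+Y+Y => L+Y+Y+Y => Y+Y+Y+Y => a+Y+Y+Y => a+a+Y+Y => a+a+a+Y => a+a+a+a

E => L   [E ::= L]
L => L+Y   [L ::= L + Y]
L+Y => L+Y+Y   [L ::= L + Y]
L+Y+Y => L+Y+Y+Y   [L ::= L + Y]
L+Y+Y+Y => Y+Y+Y+Y   [L ::= Y]
Y+Y+Y+Y => a+Y+Y+Y   [Y ::= a]
a+Y+Y+Y => a+a+Y+Y   [Y ::= a]
a+a+Y+Y => a+a+a+Y   [Y ::= a]
a+a+a+Y => a+a+a+a   [Y ::= a]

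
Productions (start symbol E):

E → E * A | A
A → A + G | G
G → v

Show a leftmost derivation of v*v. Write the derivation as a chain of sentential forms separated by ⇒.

E ⇒ E*A   [E → E * A]
E*A ⇒ A*A   [E → A]
A*A ⇒ G*A   [A → G]
G*A ⇒ v*A   [G → v]
v*A ⇒ v*G   [A → G]
v*G ⇒ v*v   [G → v]

E ⇒ E*A ⇒ A*A ⇒ G*A ⇒ v*A ⇒ v*G ⇒ v*v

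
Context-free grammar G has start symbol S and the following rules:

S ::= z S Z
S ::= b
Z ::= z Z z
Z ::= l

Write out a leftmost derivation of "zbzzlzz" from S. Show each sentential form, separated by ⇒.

S⇒zSZ⇒zbZ⇒zbzZz⇒zbzzZzz⇒zbzzlzz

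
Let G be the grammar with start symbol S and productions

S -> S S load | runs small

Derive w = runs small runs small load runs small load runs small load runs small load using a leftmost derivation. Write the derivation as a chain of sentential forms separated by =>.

S => S S load => S S load S load => S S load S load S load => S S load S load S load S load => runs small S load S load S load S load => runs small runs small load S load S load S load => runs small runs small load runs small load S load S load => runs small runs small load runs small load runs small load S load => runs small runs small load runs small load runs small load runs small load

S => S S load   [S -> S S load]
S S load => S S load S load   [S -> S S load]
S S load S load => S S load S load S load   [S -> S S load]
S S load S load S load => S S load S load S load S load   [S -> S S load]
S S load S load S load S load => runs small S load S load S load S load   [S -> runs small]
runs small S load S load S load S load => runs small runs small load S load S load S load   [S -> runs small]
runs small runs small load S load S load S load => runs small runs small load runs small load S load S load   [S -> runs small]
runs small runs small load runs small load S load S load => runs small runs small load runs small load runs small load S load   [S -> runs small]
runs small runs small load runs small load runs small load S load => runs small runs small load runs small load runs small load runs small load   [S -> runs small]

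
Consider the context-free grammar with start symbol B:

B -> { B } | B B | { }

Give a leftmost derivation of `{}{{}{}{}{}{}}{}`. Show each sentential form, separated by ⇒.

B ⇒ BB ⇒ BBB ⇒ {}BB ⇒ {}{B}B ⇒ {}{BB}B ⇒ {}{BBB}B ⇒ {}{{}BB}B ⇒ {}{{}BBB}B ⇒ {}{{}{}BB}B ⇒ {}{{}{}{}B}B ⇒ {}{{}{}{}BB}B ⇒ {}{{}{}{}{}B}B ⇒ {}{{}{}{}{}{}}B ⇒ {}{{}{}{}{}{}}{}

B ⇒ BB   [B -> B B]
BB ⇒ BBB   [B -> B B]
BBB ⇒ {}BB   [B -> { }]
{}BB ⇒ {}{B}B   [B -> { B }]
{}{B}B ⇒ {}{BB}B   [B -> B B]
{}{BB}B ⇒ {}{BBB}B   [B -> B B]
{}{BBB}B ⇒ {}{{}BB}B   [B -> { }]
{}{{}BB}B ⇒ {}{{}BBB}B   [B -> B B]
{}{{}BBB}B ⇒ {}{{}{}BB}B   [B -> { }]
{}{{}{}BB}B ⇒ {}{{}{}{}B}B   [B -> { }]
{}{{}{}{}B}B ⇒ {}{{}{}{}BB}B   [B -> B B]
{}{{}{}{}BB}B ⇒ {}{{}{}{}{}B}B   [B -> { }]
{}{{}{}{}{}B}B ⇒ {}{{}{}{}{}{}}B   [B -> { }]
{}{{}{}{}{}{}}B ⇒ {}{{}{}{}{}{}}{}   [B -> { }]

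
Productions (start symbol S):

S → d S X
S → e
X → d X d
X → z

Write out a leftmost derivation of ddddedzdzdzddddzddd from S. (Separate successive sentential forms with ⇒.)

S ⇒ dSX ⇒ ddSXX ⇒ dddSXXX ⇒ ddddSXXXX ⇒ ddddeXXXX ⇒ ddddedXdXXX ⇒ ddddedzdXXX ⇒ ddddedzdzXX ⇒ ddddedzdzdXdX ⇒ ddddedzdzdzdX ⇒ ddddedzdzdzddXd ⇒ ddddedzdzdzdddXdd ⇒ ddddedzdzdzddddXddd ⇒ ddddedzdzdzddddzddd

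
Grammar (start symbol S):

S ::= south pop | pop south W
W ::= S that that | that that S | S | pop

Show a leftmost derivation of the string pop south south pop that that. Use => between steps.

S => pop south W => pop south S that that => pop south south pop that that

S => pop south W   [S ::= pop south W]
pop south W => pop south S that that   [W ::= S that that]
pop south S that that => pop south south pop that that   [S ::= south pop]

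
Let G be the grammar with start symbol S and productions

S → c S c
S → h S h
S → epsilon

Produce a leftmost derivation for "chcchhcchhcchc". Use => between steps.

S => cSc => chShc => chcSchc => chccScchc => chcchShcchc => chcchhShhcchc => chcchhcSchhcchc => chcchhcchhcchc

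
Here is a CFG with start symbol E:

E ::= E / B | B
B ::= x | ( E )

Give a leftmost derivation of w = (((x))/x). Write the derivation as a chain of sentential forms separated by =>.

E => B   [E ::= B]
B => (E)   [B ::= ( E )]
(E) => (E/B)   [E ::= E / B]
(E/B) => (B/B)   [E ::= B]
(B/B) => ((E)/B)   [B ::= ( E )]
((E)/B) => ((B)/B)   [E ::= B]
((B)/B) => (((E))/B)   [B ::= ( E )]
(((E))/B) => (((B))/B)   [E ::= B]
(((B))/B) => (((x))/B)   [B ::= x]
(((x))/B) => (((x))/x)   [B ::= x]

E=>B=>(E)=>(E/B)=>(B/B)=>((E)/B)=>((B)/B)=>(((E))/B)=>(((B))/B)=>(((x))/B)=>(((x))/x)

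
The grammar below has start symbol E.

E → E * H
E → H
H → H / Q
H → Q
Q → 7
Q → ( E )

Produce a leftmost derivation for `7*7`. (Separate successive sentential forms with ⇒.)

E⇒E*H⇒H*H⇒Q*H⇒7*H⇒7*Q⇒7*7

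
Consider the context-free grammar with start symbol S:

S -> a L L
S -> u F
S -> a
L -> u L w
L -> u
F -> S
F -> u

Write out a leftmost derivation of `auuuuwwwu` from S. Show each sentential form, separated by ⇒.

S ⇒ aLL   [S -> a L L]
aLL ⇒ auLwL   [L -> u L w]
auLwL ⇒ auuLwwL   [L -> u L w]
auuLwwL ⇒ auuuLwwwL   [L -> u L w]
auuuLwwwL ⇒ auuuuwwwL   [L -> u]
auuuuwwwL ⇒ auuuuwwwu   [L -> u]

S ⇒ aLL ⇒ auLwL ⇒ auuLwwL ⇒ auuuLwwwL ⇒ auuuuwwwL ⇒ auuuuwwwu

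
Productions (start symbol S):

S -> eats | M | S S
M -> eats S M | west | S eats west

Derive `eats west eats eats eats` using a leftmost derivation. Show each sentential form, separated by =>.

S => S S => eats S => eats S S => eats S S S => eats S S S S => eats M S S S => eats west S S S => eats west eats S S => eats west eats eats S => eats west eats eats eats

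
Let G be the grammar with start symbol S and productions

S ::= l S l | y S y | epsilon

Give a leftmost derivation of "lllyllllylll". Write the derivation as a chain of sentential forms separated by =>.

S => lSl   [S ::= l S l]
lSl => llSll   [S ::= l S l]
llSll => lllSlll   [S ::= l S l]
lllSlll => lllySylll   [S ::= y S y]
lllySylll => lllylSlylll   [S ::= l S l]
lllylSlylll => lllyllSllylll   [S ::= l S l]
lllyllSllylll => lllyllllylll   [S ::= epsilon]

S=>lSl=>llSll=>lllSlll=>lllySylll=>lllylSlylll=>lllyllSllylll=>lllyllllylll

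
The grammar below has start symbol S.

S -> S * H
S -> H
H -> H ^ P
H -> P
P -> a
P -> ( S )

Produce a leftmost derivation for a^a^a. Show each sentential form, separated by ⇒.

S ⇒ H ⇒ H^P ⇒ H^P^P ⇒ P^P^P ⇒ a^P^P ⇒ a^a^P ⇒ a^a^a

S ⇒ H   [S -> H]
H ⇒ H^P   [H -> H ^ P]
H^P ⇒ H^P^P   [H -> H ^ P]
H^P^P ⇒ P^P^P   [H -> P]
P^P^P ⇒ a^P^P   [P -> a]
a^P^P ⇒ a^a^P   [P -> a]
a^a^P ⇒ a^a^a   [P -> a]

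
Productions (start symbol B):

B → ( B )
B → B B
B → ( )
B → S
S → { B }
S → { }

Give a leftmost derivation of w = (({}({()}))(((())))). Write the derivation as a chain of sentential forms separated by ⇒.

B ⇒ (B) ⇒ (BB) ⇒ ((B)B) ⇒ ((BB)B) ⇒ ((SB)B) ⇒ (({}B)B) ⇒ (({}(B))B) ⇒ (({}(S))B) ⇒ (({}({B}))B) ⇒ (({}({()}))B) ⇒ (({}({()}))(B)) ⇒ (({}({()}))((B))) ⇒ (({}({()}))(((B)))) ⇒ (({}({()}))(((()))))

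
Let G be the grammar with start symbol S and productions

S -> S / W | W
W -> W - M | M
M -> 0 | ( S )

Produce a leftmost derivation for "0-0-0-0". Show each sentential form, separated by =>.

S => W   [S -> W]
W => W-M   [W -> W - M]
W-M => W-M-M   [W -> W - M]
W-M-M => W-M-M-M   [W -> W - M]
W-M-M-M => M-M-M-M   [W -> M]
M-M-M-M => 0-M-M-M   [M -> 0]
0-M-M-M => 0-0-M-M   [M -> 0]
0-0-M-M => 0-0-0-M   [M -> 0]
0-0-0-M => 0-0-0-0   [M -> 0]

S => W => W-M => W-M-M => W-M-M-M => M-M-M-M => 0-M-M-M => 0-0-M-M => 0-0-0-M => 0-0-0-0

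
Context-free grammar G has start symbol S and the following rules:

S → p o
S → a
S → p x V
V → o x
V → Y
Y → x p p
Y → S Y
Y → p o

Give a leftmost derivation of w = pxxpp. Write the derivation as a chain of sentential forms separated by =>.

S => pxV => pxY => pxxpp

S => pxV   [S → p x V]
pxV => pxY   [V → Y]
pxY => pxxpp   [Y → x p p]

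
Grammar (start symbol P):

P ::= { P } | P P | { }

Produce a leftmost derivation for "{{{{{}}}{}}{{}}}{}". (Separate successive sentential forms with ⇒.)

P ⇒ PP   [P ::= P P]
PP ⇒ {P}P   [P ::= { P }]
{P}P ⇒ {PP}P   [P ::= P P]
{PP}P ⇒ {{P}P}P   [P ::= { P }]
{{P}P}P ⇒ {{PP}P}P   [P ::= P P]
{{PP}P}P ⇒ {{{P}P}P}P   [P ::= { P }]
{{{P}P}P}P ⇒ {{{{P}}P}P}P   [P ::= { P }]
{{{{P}}P}P}P ⇒ {{{{{}}}P}P}P   [P ::= { }]
{{{{{}}}P}P}P ⇒ {{{{{}}}{}}P}P   [P ::= { }]
{{{{{}}}{}}P}P ⇒ {{{{{}}}{}}{P}}P   [P ::= { P }]
{{{{{}}}{}}{P}}P ⇒ {{{{{}}}{}}{{}}}P   [P ::= { }]
{{{{{}}}{}}{{}}}P ⇒ {{{{{}}}{}}{{}}}{}   [P ::= { }]

P⇒PP⇒{P}P⇒{PP}P⇒{{P}P}P⇒{{PP}P}P⇒{{{P}P}P}P⇒{{{{P}}P}P}P⇒{{{{{}}}P}P}P⇒{{{{{}}}{}}P}P⇒{{{{{}}}{}}{P}}P⇒{{{{{}}}{}}{{}}}P⇒{{{{{}}}{}}{{}}}{}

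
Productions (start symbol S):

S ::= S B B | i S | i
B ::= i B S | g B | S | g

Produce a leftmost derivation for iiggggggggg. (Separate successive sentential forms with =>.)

S => SBB   [S ::= S B B]
SBB => SBBBB   [S ::= S B B]
SBBBB => SBBBBBB   [S ::= S B B]
SBBBBBB => iSBBBBBB   [S ::= i S]
iSBBBBBB => iiBBBBBB   [S ::= i]
iiBBBBBB => iigBBBBB   [B ::= g]
iigBBBBB => iiggBBBBB   [B ::= g B]
iiggBBBBB => iigggBBBBB   [B ::= g B]
iigggBBBBB => iiggggBBBBB   [B ::= g B]
iiggggBBBBB => iigggggBBBB   [B ::= g]
iigggggBBBB => iiggggggBBB   [B ::= g]
iiggggggBBB => iigggggggBB   [B ::= g]
iigggggggBB => iiggggggggB   [B ::= g]
iiggggggggB => iiggggggggg   [B ::= g]

S => SBB => SBBBB => SBBBBBB => iSBBBBBB => iiBBBBBB => iigBBBBB => iiggBBBBB => iigggBBBBB => iiggggBBBBB => iigggggBBBB => iiggggggBBB => iigggggggBB => iiggggggggB => iiggggggggg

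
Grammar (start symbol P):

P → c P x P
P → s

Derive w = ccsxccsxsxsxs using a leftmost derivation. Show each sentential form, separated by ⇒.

P ⇒ cPxP   [P → c P x P]
cPxP ⇒ ccPxPxP   [P → c P x P]
ccPxPxP ⇒ ccsxPxP   [P → s]
ccsxPxP ⇒ ccsxcPxPxP   [P → c P x P]
ccsxcPxPxP ⇒ ccsxccPxPxPxP   [P → c P x P]
ccsxccPxPxPxP ⇒ ccsxccsxPxPxP   [P → s]
ccsxccsxPxPxP ⇒ ccsxccsxsxPxP   [P → s]
ccsxccsxsxPxP ⇒ ccsxccsxsxsxP   [P → s]
ccsxccsxsxsxP ⇒ ccsxccsxsxsxs   [P → s]

P ⇒ cPxP ⇒ ccPxPxP ⇒ ccsxPxP ⇒ ccsxcPxPxP ⇒ ccsxccPxPxPxP ⇒ ccsxccsxPxPxP ⇒ ccsxccsxsxPxP ⇒ ccsxccsxsxsxP ⇒ ccsxccsxsxsxs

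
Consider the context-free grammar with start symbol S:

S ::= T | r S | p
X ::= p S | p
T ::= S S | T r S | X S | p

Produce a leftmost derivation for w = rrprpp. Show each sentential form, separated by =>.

S => rS   [S ::= r S]
rS => rT   [S ::= T]
rT => rSS   [T ::= S S]
rSS => rrSS   [S ::= r S]
rrSS => rrTS   [S ::= T]
rrTS => rrXSS   [T ::= X S]
rrXSS => rrpSS   [X ::= p]
rrpSS => rrprSS   [S ::= r S]
rrprSS => rrprpS   [S ::= p]
rrprpS => rrprpp   [S ::= p]

S => rS => rT => rSS => rrSS => rrTS => rrXSS => rrpSS => rrprSS => rrprpS => rrprpp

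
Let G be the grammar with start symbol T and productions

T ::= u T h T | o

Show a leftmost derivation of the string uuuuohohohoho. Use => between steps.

T => uThT   [T ::= u T h T]
uThT => uuThThT   [T ::= u T h T]
uuThThT => uuuThThThT   [T ::= u T h T]
uuuThThThT => uuuuThThThThT   [T ::= u T h T]
uuuuThThThThT => uuuuohThThThT   [T ::= o]
uuuuohThThThT => uuuuohohThThT   [T ::= o]
uuuuohohThThT => uuuuohohohThT   [T ::= o]
uuuuohohohThT => uuuuohohohohT   [T ::= o]
uuuuohohohohT => uuuuohohohoho   [T ::= o]

T => uThT => uuThThT => uuuThThThT => uuuuThThThThT => uuuuohThThThT => uuuuohohThThT => uuuuohohohThT => uuuuohohohohT => uuuuohohohoho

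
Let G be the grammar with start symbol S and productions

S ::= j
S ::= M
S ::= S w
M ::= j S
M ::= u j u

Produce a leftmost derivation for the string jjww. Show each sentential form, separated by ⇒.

S ⇒ Sw ⇒ Mw ⇒ jSw ⇒ jSww ⇒ jjww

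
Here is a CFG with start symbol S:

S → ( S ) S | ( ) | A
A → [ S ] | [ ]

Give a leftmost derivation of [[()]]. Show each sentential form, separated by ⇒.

S ⇒ A   [S → A]
A ⇒ [S]   [A → [ S ]]
[S] ⇒ [A]   [S → A]
[A] ⇒ [[S]]   [A → [ S ]]
[[S]] ⇒ [[()]]   [S → ( )]

S⇒A⇒[S]⇒[A]⇒[[S]]⇒[[()]]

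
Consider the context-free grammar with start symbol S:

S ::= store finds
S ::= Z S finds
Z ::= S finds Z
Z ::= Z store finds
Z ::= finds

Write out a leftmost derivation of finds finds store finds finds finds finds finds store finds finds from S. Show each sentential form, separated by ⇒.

S ⇒ Z S finds ⇒ S finds Z S finds ⇒ Z S finds finds Z S finds ⇒ finds S finds finds Z S finds ⇒ finds Z S finds finds finds Z S finds ⇒ finds finds S finds finds finds Z S finds ⇒ finds finds store finds finds finds finds Z S finds ⇒ finds finds store finds finds finds finds finds S finds ⇒ finds finds store finds finds finds finds finds store finds finds

S ⇒ Z S finds   [S ::= Z S finds]
Z S finds ⇒ S finds Z S finds   [Z ::= S finds Z]
S finds Z S finds ⇒ Z S finds finds Z S finds   [S ::= Z S finds]
Z S finds finds Z S finds ⇒ finds S finds finds Z S finds   [Z ::= finds]
finds S finds finds Z S finds ⇒ finds Z S finds finds finds Z S finds   [S ::= Z S finds]
finds Z S finds finds finds Z S finds ⇒ finds finds S finds finds finds Z S finds   [Z ::= finds]
finds finds S finds finds finds Z S finds ⇒ finds finds store finds finds finds finds Z S finds   [S ::= store finds]
finds finds store finds finds finds finds Z S finds ⇒ finds finds store finds finds finds finds finds S finds   [Z ::= finds]
finds finds store finds finds finds finds finds S finds ⇒ finds finds store finds finds finds finds finds store finds finds   [S ::= store finds]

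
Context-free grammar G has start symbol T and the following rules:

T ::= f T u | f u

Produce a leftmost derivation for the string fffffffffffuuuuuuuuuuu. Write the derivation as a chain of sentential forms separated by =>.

T => fTu => ffTuu => fffTuuu => ffffTuuuu => fffffTuuuuu => ffffffTuuuuuu => fffffffTuuuuuuu => ffffffffTuuuuuuuu => fffffffffTuuuuuuuuu => ffffffffffTuuuuuuuuuu => fffffffffffuuuuuuuuuuu

T => fTu   [T ::= f T u]
fTu => ffTuu   [T ::= f T u]
ffTuu => fffTuuu   [T ::= f T u]
fffTuuu => ffffTuuuu   [T ::= f T u]
ffffTuuuu => fffffTuuuuu   [T ::= f T u]
fffffTuuuuu => ffffffTuuuuuu   [T ::= f T u]
ffffffTuuuuuu => fffffffTuuuuuuu   [T ::= f T u]
fffffffTuuuuuuu => ffffffffTuuuuuuuu   [T ::= f T u]
ffffffffTuuuuuuuu => fffffffffTuuuuuuuuu   [T ::= f T u]
fffffffffTuuuuuuuuu => ffffffffffTuuuuuuuuuu   [T ::= f T u]
ffffffffffTuuuuuuuuuu => fffffffffffuuuuuuuuuuu   [T ::= f u]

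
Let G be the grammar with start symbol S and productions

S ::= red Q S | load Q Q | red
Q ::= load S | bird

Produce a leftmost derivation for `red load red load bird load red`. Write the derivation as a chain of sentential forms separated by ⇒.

S ⇒ red Q S ⇒ red load S S ⇒ red load red S ⇒ red load red load Q Q ⇒ red load red load bird Q ⇒ red load red load bird load S ⇒ red load red load bird load red

S ⇒ red Q S   [S ::= red Q S]
red Q S ⇒ red load S S   [Q ::= load S]
red load S S ⇒ red load red S   [S ::= red]
red load red S ⇒ red load red load Q Q   [S ::= load Q Q]
red load red load Q Q ⇒ red load red load bird Q   [Q ::= bird]
red load red load bird Q ⇒ red load red load bird load S   [Q ::= load S]
red load red load bird load S ⇒ red load red load bird load red   [S ::= red]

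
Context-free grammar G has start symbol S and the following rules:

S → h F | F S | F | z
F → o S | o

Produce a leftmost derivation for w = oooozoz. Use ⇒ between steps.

S⇒FS⇒oSS⇒oFS⇒ooSS⇒ooFS⇒oooS⇒oooFS⇒ooooSS⇒oooozS⇒oooozFS⇒oooozoS⇒oooozoz

S ⇒ FS   [S → F S]
FS ⇒ oSS   [F → o S]
oSS ⇒ oFS   [S → F]
oFS ⇒ ooSS   [F → o S]
ooSS ⇒ ooFS   [S → F]
ooFS ⇒ oooS   [F → o]
oooS ⇒ oooFS   [S → F S]
oooFS ⇒ ooooSS   [F → o S]
ooooSS ⇒ oooozS   [S → z]
oooozS ⇒ oooozFS   [S → F S]
oooozFS ⇒ oooozoS   [F → o]
oooozoS ⇒ oooozoz   [S → z]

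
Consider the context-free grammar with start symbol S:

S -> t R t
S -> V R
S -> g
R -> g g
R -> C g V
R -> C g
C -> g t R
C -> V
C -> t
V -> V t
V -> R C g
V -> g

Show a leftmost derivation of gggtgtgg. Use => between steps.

S => VR   [S -> V R]
VR => VtR   [V -> V t]
VtR => RCgtR   [V -> R C g]
RCgtR => CgVCgtR   [R -> C g V]
CgVCgtR => VgVCgtR   [C -> V]
VgVCgtR => ggVCgtR   [V -> g]
ggVCgtR => gggCgtR   [V -> g]
gggCgtR => gggtgtR   [C -> t]
gggtgtR => gggtgtgg   [R -> g g]

S => VR => VtR => RCgtR => CgVCgtR => VgVCgtR => ggVCgtR => gggCgtR => gggtgtR => gggtgtgg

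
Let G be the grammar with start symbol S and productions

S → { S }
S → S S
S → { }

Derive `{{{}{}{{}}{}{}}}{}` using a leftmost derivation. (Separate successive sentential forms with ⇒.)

S ⇒ SS ⇒ {S}S ⇒ {{S}}S ⇒ {{SS}}S ⇒ {{{}S}}S ⇒ {{{}SS}}S ⇒ {{{}SSS}}S ⇒ {{{}{}SS}}S ⇒ {{{}{}SSS}}S ⇒ {{{}{}{S}SS}}S ⇒ {{{}{}{{}}SS}}S ⇒ {{{}{}{{}}{}S}}S ⇒ {{{}{}{{}}{}{}}}S ⇒ {{{}{}{{}}{}{}}}{}

S ⇒ SS   [S → S S]
SS ⇒ {S}S   [S → { S }]
{S}S ⇒ {{S}}S   [S → { S }]
{{S}}S ⇒ {{SS}}S   [S → S S]
{{SS}}S ⇒ {{{}S}}S   [S → { }]
{{{}S}}S ⇒ {{{}SS}}S   [S → S S]
{{{}SS}}S ⇒ {{{}SSS}}S   [S → S S]
{{{}SSS}}S ⇒ {{{}{}SS}}S   [S → { }]
{{{}{}SS}}S ⇒ {{{}{}SSS}}S   [S → S S]
{{{}{}SSS}}S ⇒ {{{}{}{S}SS}}S   [S → { S }]
{{{}{}{S}SS}}S ⇒ {{{}{}{{}}SS}}S   [S → { }]
{{{}{}{{}}SS}}S ⇒ {{{}{}{{}}{}S}}S   [S → { }]
{{{}{}{{}}{}S}}S ⇒ {{{}{}{{}}{}{}}}S   [S → { }]
{{{}{}{{}}{}{}}}S ⇒ {{{}{}{{}}{}{}}}{}   [S → { }]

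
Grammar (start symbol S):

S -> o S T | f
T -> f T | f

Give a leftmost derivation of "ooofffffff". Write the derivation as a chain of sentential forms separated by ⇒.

S ⇒ oST ⇒ ooSTT ⇒ oooSTTT ⇒ ooofTTT ⇒ oooffTTT ⇒ ooofffTTT ⇒ oooffffTTT ⇒ ooofffffTT ⇒ oooffffffT ⇒ ooofffffff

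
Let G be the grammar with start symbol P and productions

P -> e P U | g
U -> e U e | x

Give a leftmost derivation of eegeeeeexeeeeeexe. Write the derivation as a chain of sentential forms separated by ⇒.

P ⇒ ePU ⇒ eePUU ⇒ eegUU ⇒ eegeUeU ⇒ eegeeUeeU ⇒ eegeeeUeeeU ⇒ eegeeeeUeeeeU ⇒ eegeeeeeUeeeeeU ⇒ eegeeeeexeeeeeU ⇒ eegeeeeexeeeeeeUe ⇒ eegeeeeexeeeeeexe

P ⇒ ePU   [P -> e P U]
ePU ⇒ eePUU   [P -> e P U]
eePUU ⇒ eegUU   [P -> g]
eegUU ⇒ eegeUeU   [U -> e U e]
eegeUeU ⇒ eegeeUeeU   [U -> e U e]
eegeeUeeU ⇒ eegeeeUeeeU   [U -> e U e]
eegeeeUeeeU ⇒ eegeeeeUeeeeU   [U -> e U e]
eegeeeeUeeeeU ⇒ eegeeeeeUeeeeeU   [U -> e U e]
eegeeeeeUeeeeeU ⇒ eegeeeeexeeeeeU   [U -> x]
eegeeeeexeeeeeU ⇒ eegeeeeexeeeeeeUe   [U -> e U e]
eegeeeeexeeeeeeUe ⇒ eegeeeeexeeeeeexe   [U -> x]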